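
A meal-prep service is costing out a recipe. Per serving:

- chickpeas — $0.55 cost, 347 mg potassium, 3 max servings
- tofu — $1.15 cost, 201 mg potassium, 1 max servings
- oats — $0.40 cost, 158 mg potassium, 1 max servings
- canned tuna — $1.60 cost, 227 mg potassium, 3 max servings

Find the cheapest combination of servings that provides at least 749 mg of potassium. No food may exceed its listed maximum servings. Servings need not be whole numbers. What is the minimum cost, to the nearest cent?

Cost per mg of potassium: chickpeas $0.0016, oats $0.0025, tofu $0.0057, canned tuna $0.0070.
Take 2.159 servings of chickpeas: +749.0 mg potassium for $1.19 (total $1.19, still need 0.0 mg).
Greedy by cheapest-per-mg is optimal for a single linear constraint, so the minimum cost is $1.19.

$1.19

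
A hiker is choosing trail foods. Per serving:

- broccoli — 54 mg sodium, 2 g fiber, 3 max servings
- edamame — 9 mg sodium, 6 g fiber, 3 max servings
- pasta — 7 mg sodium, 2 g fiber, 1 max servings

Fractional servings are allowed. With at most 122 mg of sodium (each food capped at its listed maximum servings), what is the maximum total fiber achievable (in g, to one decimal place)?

23.3 g

Fiber per mg sodium: edamame 0.6667, pasta 0.2857, broccoli 0.03704.
Take 3 servings of edamame: uses 27 mg sodium, +18.0 g fiber (running total 18.0 g).
Take 1 serving of pasta: uses 7 mg sodium, +2.0 g fiber (running total 20.0 g).
Take 1.63 servings of broccoli: uses 88 mg sodium, +3.3 g fiber (running total 23.3 g).
Greedy by best ratio exhausts the sodium allowance optimally: 23.3 g.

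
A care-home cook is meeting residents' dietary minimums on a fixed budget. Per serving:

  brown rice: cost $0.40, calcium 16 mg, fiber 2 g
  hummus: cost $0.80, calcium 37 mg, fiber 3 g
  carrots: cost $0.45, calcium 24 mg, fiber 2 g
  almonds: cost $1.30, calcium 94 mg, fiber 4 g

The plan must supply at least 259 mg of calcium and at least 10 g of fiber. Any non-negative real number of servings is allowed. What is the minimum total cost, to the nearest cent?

For a min-cost LP with two ≥-constraints, a basic feasible solution has at most two positive variables.
brown rice only: max(259/16, 10/2) = 16.19 servings → $6.47.
hummus only: max(259/37, 10/3) = 7 servings → $5.60.
carrots only: max(259/24, 10/2) = 10.79 servings → $4.86.
almonds only: max(259/94, 10/4) = 2.755 servings → $3.58.
brown rice + hummus with both targets exact would need a negative amount; discard.
brown rice + carrots: intersection lies outside the first quadrant.
brown rice + almonds with both targets exact would need a negative amount; discard.
hummus + carrots: intersection lies outside the first quadrant.
hummus + almonds with both targets exact would need a negative amount; discard.
carrots + almonds: intersection lies outside the first quadrant.
So the least-cost plan costs $3.58.

$3.58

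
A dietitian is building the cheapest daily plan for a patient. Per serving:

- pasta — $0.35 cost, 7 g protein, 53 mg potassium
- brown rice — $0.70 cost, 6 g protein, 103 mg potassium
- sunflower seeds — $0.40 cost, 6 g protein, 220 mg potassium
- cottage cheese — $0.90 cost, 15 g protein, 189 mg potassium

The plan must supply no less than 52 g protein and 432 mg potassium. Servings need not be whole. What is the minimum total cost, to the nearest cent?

pasta only: max(52/7, 432/53) = 8.151 servings → $2.85.
brown rice only: max(52/6, 432/103) = 8.667 servings → $6.07.
sunflower seeds only: max(52/6, 432/220) = 8.667 servings → $3.47.
cottage cheese only: max(52/15, 432/189) = 3.467 servings → $3.12.
pasta + brown rice with both tight: 6.859 servings and 0.665 servings → $2.87.
pasta + sunflower seeds with both tight: 7.241 servings and 0.2193 servings → $2.62.
pasta + cottage cheese with both tight: 6.341 servings and 0.5076 servings → $2.68.
brown rice + sunflower seeds with both targets exact would need a negative amount; discard.
brown rice + cottage cheese with both targets exact would need a negative amount; discard.
sunflower seeds + cottage cheese with both targets exact would need a negative amount; discard.
Cheapest feasible corner: $2.62.

$2.62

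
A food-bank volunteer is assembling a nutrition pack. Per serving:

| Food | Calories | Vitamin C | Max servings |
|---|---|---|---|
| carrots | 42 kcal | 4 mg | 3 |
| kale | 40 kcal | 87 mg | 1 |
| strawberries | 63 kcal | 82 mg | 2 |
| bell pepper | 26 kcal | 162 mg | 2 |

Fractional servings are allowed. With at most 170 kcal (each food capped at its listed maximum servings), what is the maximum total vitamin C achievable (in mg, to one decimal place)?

512.5 mg

Vitamin C per kcal: bell pepper 6.231, kale 2.175, strawberries 1.302, carrots 0.09524.
Take 2 servings of bell pepper: uses 52 kcal, +324.0 mg vitamin C (running total 324.0 mg).
Take 1 serving of kale: uses 40 kcal, +87.0 mg vitamin C (running total 411.0 mg).
Take 1.238 servings of strawberries: uses 78 kcal, +101.5 mg vitamin C (running total 512.5 mg).
Greedy by best ratio exhausts the calories allowance optimally: 512.5 mg.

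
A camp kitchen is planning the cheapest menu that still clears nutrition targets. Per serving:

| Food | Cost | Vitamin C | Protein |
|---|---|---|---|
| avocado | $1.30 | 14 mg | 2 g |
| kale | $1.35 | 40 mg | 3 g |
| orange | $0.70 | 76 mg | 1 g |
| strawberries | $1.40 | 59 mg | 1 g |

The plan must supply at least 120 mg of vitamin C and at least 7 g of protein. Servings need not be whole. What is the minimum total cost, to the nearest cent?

avocado only: max(120/14, 7/2) = 8.571 servings → $11.14.
kale only: max(120/40, 7/3) = 3 servings → $4.05.
orange only: max(120/76, 7/1) = 7 servings → $4.90.
strawberries only: max(120/59, 7/1) = 7 servings → $9.80.
avocado + kale: intersection lies outside the first quadrant.
avocado + orange with both tight: 2.986 servings and 1.029 servings → $4.60.
avocado + strawberries with both tight: 2.817 servings and 1.365 servings → $5.57.
kale + orange with both tight: 2.191 servings and 0.4255 servings → $3.26.
kale + strawberries with both tight: 2.139 servings and 0.5839 servings → $3.70.
orange + strawberries with both targets exact would need a negative amount; discard.
The minimum over all feasible corners is $3.26.

$3.26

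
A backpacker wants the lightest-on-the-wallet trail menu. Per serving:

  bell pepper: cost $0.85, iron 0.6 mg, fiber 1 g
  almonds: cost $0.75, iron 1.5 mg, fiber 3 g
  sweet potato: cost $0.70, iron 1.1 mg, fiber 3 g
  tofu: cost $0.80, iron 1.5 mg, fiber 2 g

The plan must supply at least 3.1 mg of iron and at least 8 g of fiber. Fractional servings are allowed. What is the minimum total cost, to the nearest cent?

A basic optimal solution has at most two foods positive. Try each food alone and each pair with both targets met exactly.
bell pepper only: max(3.1/0.6, 8/1) = 8 servings → $6.80.
almonds only: max(3.1/1.5, 8/3) = 2.667 servings → $2.00.
sweet potato only: max(3.1/1.1, 8/3) = 2.818 servings → $1.97.
tofu only: max(3.1/1.5, 8/2) = 4 servings → $3.20.
bell pepper + almonds with both targets exact would need a negative amount; discard.
bell pepper + sweet potato with both tight: 0.7143 servings and 2.429 servings → $2.31.
bell pepper + tofu: the both-tight solution has a negative serving — not a feasible corner.
almonds + sweet potato with both tight: 0.4167 servings and 2.25 servings → $1.89.
almonds + tofu with both targets exact would need a negative amount; discard.
sweet potato + tofu with both tight: 2.522 servings and 0.2174 servings → $1.94.
So the least-cost plan costs $1.89.

$1.89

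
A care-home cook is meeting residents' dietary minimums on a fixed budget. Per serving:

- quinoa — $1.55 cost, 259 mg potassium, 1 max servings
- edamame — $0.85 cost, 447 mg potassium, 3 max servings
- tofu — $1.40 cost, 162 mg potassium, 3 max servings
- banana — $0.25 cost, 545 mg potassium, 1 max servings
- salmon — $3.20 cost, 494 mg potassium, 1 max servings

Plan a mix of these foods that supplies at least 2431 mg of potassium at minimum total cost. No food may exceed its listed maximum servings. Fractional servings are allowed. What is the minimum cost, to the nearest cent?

Cost per mg of potassium: banana $0.0005, edamame $0.0019, quinoa $0.0060, salmon $0.0065, tofu $0.0086.
Take 1 serving of banana: +545.0 mg potassium for $0.25 (total $0.25, still need 1886.0 mg).
Take 3 servings of edamame: +1341.0 mg potassium for $2.55 (total $2.80, still need 545.0 mg).
Take 1 serving of quinoa: +259.0 mg potassium for $1.55 (total $4.35, still need 286.0 mg).
Take 0.5789 servings of salmon: +286.0 mg potassium for $1.85 (total $6.20, still need 0.0 mg).
Filling from the cheapest source first is optimal under one linear minimum: $6.20.

$6.20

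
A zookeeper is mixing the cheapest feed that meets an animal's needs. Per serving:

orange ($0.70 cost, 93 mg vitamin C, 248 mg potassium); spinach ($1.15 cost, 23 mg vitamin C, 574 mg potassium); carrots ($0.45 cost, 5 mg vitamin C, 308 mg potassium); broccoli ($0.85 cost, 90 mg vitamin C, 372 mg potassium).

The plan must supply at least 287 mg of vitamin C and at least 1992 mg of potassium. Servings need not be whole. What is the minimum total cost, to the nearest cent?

A basic optimal solution has at most two foods positive. Try each food alone and each pair with both targets met exactly.
orange only: max(287/93, 1992/248) = 8.032 servings → $5.62.
spinach only: max(287/23, 1992/574) = 12.48 servings → $14.35.
carrots only: max(287/5, 1992/308) = 57.4 servings → $25.83.
broccoli only: max(287/90, 1992/372) = 5.355 servings → $4.55.
orange + spinach with both tight: 2.494 servings and 2.393 servings → $4.50.
orange + carrots with both tight: 2.862 servings and 4.163 servings → $3.88.
orange + broccoli: intersection lies outside the first quadrant.
spinach + carrots: the both-tight solution has a negative serving — not a feasible corner.
spinach + broccoli with both tight: 1.682 servings and 2.759 servings → $4.28.
carrots + broccoli with both tight: 2.804 servings and 3.033 servings → $3.84.
Cheapest feasible corner: $3.84.

$3.84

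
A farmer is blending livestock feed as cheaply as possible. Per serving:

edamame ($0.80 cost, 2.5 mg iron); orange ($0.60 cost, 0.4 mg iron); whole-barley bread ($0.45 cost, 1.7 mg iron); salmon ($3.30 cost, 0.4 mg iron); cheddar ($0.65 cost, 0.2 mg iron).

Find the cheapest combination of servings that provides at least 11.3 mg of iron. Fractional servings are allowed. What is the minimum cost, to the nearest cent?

$2.99

Cost per mg of iron: whole-barley bread $0.2647, edamame $0.3200, orange $1.5000, cheddar $3.2500, salmon $8.2500.
With no serving limits, use only whole-barley bread: 11.3 mg / 1.7 mg = 6.647 servings × $0.45 = $2.99.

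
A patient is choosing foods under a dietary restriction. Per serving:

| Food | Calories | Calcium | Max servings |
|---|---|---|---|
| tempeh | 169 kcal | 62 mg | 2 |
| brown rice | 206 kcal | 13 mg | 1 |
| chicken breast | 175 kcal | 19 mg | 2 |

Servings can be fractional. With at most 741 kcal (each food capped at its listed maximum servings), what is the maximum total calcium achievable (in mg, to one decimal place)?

Calcium per kcal: tempeh 0.3669, chicken breast 0.1086, brown rice 0.06311.
Take 2 servings of tempeh: uses 338 kcal, +124.0 mg calcium (running total 124.0 mg).
Take 2 servings of chicken breast: uses 350 kcal, +38.0 mg calcium (running total 162.0 mg).
Take 0.2573 servings of brown rice: uses 53 kcal, +3.3 mg calcium (running total 165.3 mg).
Filling greedily by calcium-per-kcal is optimal for one linear limit, giving 165.3 mg.

165.3 mg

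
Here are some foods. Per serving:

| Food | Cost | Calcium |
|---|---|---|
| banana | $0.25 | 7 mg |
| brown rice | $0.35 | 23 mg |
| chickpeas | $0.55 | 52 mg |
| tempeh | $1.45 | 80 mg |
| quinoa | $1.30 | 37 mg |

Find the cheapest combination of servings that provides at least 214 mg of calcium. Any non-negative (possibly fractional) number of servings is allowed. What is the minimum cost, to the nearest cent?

Cost per mg of calcium: chickpeas $0.0106, brown rice $0.0152, tempeh $0.0181, quinoa $0.0351, banana $0.0357.
With no serving limits, use only chickpeas: 214 mg / 52 mg = 4.115 servings × $0.55 = $2.26.

$2.26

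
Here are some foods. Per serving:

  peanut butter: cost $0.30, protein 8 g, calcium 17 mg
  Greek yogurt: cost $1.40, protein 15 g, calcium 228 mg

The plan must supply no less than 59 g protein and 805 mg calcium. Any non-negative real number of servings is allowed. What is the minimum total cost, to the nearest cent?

Check every corner: each single food scaled to meet both minima, and each pair solved so both constraints bind.
peanut butter only: max(59/8, 805/17) = 47.35 servings → $14.21.
Greek yogurt only: max(59/15, 805/228) = 3.933 servings → $5.51.
peanut butter + Greek yogurt with both tight: 0.8776 servings and 3.465 servings → $5.11.
Cheapest feasible corner: $5.11.

$5.11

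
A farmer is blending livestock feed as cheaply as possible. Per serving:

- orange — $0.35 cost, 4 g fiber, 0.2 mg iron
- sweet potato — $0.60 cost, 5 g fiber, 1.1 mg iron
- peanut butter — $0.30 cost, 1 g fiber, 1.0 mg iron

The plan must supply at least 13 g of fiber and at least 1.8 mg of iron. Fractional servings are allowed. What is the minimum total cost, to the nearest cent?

$1.36

For a min-cost LP with two ≥-constraints, a basic feasible solution has at most two positive variables.
orange only: max(13/4, 1.8/0.2) = 9 servings → $3.15.
sweet potato only: max(13/5, 1.8/1.1) = 2.6 servings → $1.56.
peanut butter only: max(13/1, 1.8/1.0) = 13 servings → $3.90.
orange + sweet potato with both tight: 1.559 servings and 1.353 servings → $1.36.
orange + peanut butter with both tight: 2.947 servings and 1.211 servings → $1.39.
sweet potato + peanut butter with both targets exact would need a negative amount; discard.
The minimum over all feasible corners is $1.36.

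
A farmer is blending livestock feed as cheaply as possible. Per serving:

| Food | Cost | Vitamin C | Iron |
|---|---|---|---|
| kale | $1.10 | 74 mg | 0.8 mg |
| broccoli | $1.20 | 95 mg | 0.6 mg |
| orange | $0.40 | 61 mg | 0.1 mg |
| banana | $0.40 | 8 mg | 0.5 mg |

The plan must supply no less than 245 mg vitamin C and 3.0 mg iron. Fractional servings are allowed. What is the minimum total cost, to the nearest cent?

$3.46

A basic optimal solution has at most two foods positive. Try each food alone and each pair with both targets met exactly.
kale only: max(245/74, 3.0/0.8) = 3.75 servings → $4.12.
broccoli only: max(245/95, 3.0/0.6) = 5 servings → $6.00.
orange only: max(245/61, 3.0/0.1) = 30 servings → $12.00.
banana only: max(245/8, 3.0/0.5) = 30.62 servings → $12.25.
kale + broccoli with both targets exact would need a negative amount; discard.
kale + orange: intersection lies outside the first quadrant.
kale + banana with both tight: 3.219 servings and 0.8497 servings → $3.88.
broccoli + orange with both targets exact would need a negative amount; discard.
broccoli + banana with both tight: 2.307 servings and 3.232 servings → $4.06.
orange + banana with both tight: 3.316 servings and 5.337 servings → $3.46.
So the least-cost plan costs $3.46.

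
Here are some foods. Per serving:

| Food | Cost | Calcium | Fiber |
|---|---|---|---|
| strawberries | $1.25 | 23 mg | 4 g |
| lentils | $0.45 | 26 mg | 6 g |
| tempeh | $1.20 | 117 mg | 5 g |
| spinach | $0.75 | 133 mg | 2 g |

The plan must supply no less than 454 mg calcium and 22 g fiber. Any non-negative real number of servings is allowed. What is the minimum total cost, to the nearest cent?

Compare the cost at each extreme point of the feasible region.
strawberries only: max(454/23, 22/4) = 19.74 servings → $24.67.
lentils only: max(454/26, 22/6) = 17.46 servings → $7.86.
tempeh only: max(454/117, 22/5) = 4.4 servings → $5.28.
spinach only: max(454/133, 22/2) = 11 servings → $8.25.
strawberries + lentils: intersection lies outside the first quadrant.
strawberries + tempeh with both tight: 0.8612 servings and 3.711 servings → $5.53.
strawberries + spinach with both tight: 4.152 servings and 2.695 servings → $7.21.
lentils + tempeh with both tight: 0.5315 servings and 3.762 servings → $4.75.
lentils + spinach with both tight: 2.705 servings and 2.885 servings → $3.38.
tempeh + spinach: the both-tight solution has a negative serving — not a feasible corner.
The minimum over all feasible corners is $3.38.

$3.38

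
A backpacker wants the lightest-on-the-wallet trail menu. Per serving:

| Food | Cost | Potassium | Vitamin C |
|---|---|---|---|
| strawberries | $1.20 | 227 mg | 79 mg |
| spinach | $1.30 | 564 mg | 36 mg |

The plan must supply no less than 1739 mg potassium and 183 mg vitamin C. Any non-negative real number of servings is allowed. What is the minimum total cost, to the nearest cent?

$4.76

Check every corner: each single food scaled to meet both minima, and each pair solved so both constraints bind.
strawberries only: max(1739/227, 183/79) = 7.661 servings → $9.19.
spinach only: max(1739/564, 183/36) = 5.083 servings → $6.61.
strawberries + spinach with both tight: 1.116 servings and 2.634 servings → $4.76.
Cheapest feasible corner: $4.76.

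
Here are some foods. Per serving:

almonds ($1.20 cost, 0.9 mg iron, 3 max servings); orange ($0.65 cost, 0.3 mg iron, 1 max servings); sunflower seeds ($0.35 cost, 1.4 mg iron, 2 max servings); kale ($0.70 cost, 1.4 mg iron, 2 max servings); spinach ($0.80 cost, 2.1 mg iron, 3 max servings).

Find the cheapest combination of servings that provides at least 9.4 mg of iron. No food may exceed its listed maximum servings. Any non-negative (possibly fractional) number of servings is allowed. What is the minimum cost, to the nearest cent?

$3.25

Cost per mg of iron: sunflower seeds $0.2500, spinach $0.3810, kale $0.5000, almonds $1.3333, orange $2.1667.
Take 2 servings of sunflower seeds: +2.8 mg iron for $0.70 (total $0.70, still need 6.6 mg).
Take 3 servings of spinach: +6.3 mg iron for $2.40 (total $3.10, still need 0.3 mg).
Take 0.2143 servings of kale: +0.3 mg iron for $0.15 (total $3.25, still need 0.0 mg).
Filling from the cheapest source first is optimal under one linear minimum: $3.25.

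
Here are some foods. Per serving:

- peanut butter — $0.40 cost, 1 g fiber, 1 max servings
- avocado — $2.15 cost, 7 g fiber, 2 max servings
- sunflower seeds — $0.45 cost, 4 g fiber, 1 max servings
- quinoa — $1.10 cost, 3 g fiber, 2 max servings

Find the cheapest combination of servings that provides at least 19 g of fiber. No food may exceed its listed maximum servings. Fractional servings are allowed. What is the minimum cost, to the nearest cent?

Cost per g of fiber: sunflower seeds $0.1125, avocado $0.3071, quinoa $0.3667, peanut butter $0.4000.
Take 1 serving of sunflower seeds: +4.0 g fiber for $0.45 (total $0.45, still need 15.0 g).
Take 2 servings of avocado: +14.0 g fiber for $4.30 (total $4.75, still need 1.0 g).
Take 0.3333 servings of quinoa: +1.0 g fiber for $0.37 (total $5.12, still need 0.0 g).
Filling from the cheapest source first is optimal under one linear minimum: $5.12.

$5.12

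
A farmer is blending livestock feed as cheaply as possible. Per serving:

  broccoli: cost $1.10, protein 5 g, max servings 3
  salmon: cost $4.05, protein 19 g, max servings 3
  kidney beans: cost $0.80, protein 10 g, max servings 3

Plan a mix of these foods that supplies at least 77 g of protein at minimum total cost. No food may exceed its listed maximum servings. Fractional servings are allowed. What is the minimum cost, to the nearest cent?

$12.42

Cost per g of protein: kidney beans $0.0800, salmon $0.2132, broccoli $0.2200.
Take 3 servings of kidney beans: +30.0 g protein for $2.40 (total $2.40, still need 47.0 g).
Take 2.474 servings of salmon: +47.0 g protein for $10.02 (total $12.42, still need 0.0 g).
Filling from the cheapest source first is optimal under one linear minimum: $12.42.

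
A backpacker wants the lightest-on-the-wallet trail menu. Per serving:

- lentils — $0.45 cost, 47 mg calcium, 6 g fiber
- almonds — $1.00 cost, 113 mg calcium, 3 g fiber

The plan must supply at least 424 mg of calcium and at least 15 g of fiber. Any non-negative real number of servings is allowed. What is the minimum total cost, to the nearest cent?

lentils only: max(424/47, 15/6) = 9.021 servings → $4.06.
almonds only: max(424/113, 15/3) = 5 servings → $5.00.
lentils + almonds with both tight: 0.7877 servings and 3.425 servings → $3.78.
The minimum over all feasible corners is $3.78.

$3.78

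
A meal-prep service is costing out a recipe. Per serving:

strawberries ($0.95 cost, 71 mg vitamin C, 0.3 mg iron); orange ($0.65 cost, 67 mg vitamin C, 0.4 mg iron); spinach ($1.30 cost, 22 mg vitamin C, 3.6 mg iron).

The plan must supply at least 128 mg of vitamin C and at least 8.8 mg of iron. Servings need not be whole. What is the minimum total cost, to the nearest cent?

Two binding constraints pin down two serving amounts, so the optimal mix uses at most two foods. The candidates are each food alone (scaled to the tighter of vitamin C/iron) and each pair with both constraints tight.
strawberries only: max(128/71, 8.8/0.3) = 29.33 servings → $27.87.
orange only: max(128/67, 8.8/0.4) = 22 servings → $14.30.
spinach only: max(128/22, 8.8/3.6) = 5.818 servings → $7.56.
strawberries + orange with both targets exact would need a negative amount; discard.
strawberries + spinach with both tight: 1.073 servings and 2.355 servings → $4.08.
orange + spinach with both tight: 1.15 servings and 2.317 servings → $3.76.
The minimum over all feasible corners is $3.76.

$3.76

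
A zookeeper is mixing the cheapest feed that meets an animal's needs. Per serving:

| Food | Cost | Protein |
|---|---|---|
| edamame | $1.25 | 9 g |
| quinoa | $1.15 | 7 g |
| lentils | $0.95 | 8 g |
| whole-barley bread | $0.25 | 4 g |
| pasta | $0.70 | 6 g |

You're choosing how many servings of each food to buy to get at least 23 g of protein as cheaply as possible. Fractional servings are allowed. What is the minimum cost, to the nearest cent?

$1.44

Cost per g of protein: whole-barley bread $0.0625, pasta $0.1167, lentils $0.1187, edamame $0.1389, quinoa $0.1643.
With no serving limits, use only whole-barley bread: 23 g / 4 g = 5.75 servings × $0.25 = $1.44.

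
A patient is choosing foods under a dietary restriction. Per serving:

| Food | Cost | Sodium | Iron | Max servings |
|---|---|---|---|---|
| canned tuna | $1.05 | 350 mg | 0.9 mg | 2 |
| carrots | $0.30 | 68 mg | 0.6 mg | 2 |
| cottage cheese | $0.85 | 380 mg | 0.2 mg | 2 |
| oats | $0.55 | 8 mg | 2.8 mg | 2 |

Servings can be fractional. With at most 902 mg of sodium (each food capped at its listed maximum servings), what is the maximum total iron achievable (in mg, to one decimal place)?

8.6 mg

Iron per mg sodium: oats 0.35, carrots 0.008824, canned tuna 0.002571, cottage cheese 0.0005263.
Take 2 servings of oats: uses 16 mg sodium, +5.6 mg iron (running total 5.6 mg).
Take 2 servings of carrots: uses 136 mg sodium, +1.2 mg iron (running total 6.8 mg).
Take 2 servings of canned tuna: uses 700 mg sodium, +1.8 mg iron (running total 8.6 mg).
Take 0.1316 servings of cottage cheese: uses 50 mg sodium, +0.0 mg iron (running total 8.6 mg).
Greedy by best ratio exhausts the sodium allowance optimally: 8.6 mg.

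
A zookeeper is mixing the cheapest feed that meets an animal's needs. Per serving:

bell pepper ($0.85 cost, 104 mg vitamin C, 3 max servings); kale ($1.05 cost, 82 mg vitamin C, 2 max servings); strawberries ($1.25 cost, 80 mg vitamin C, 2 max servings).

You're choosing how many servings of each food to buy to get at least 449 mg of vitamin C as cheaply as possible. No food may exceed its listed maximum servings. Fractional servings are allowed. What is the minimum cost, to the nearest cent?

Cost per mg of vitamin C: bell pepper $0.0082, kale $0.0128, strawberries $0.0156.
Take 3 servings of bell pepper: +312.0 mg vitamin C for $2.55 (total $2.55, still need 137.0 mg).
Take 1.671 servings of kale: +137.0 mg vitamin C for $1.75 (total $4.30, still need 0.0 mg).
Greedy by cheapest-per-mg is optimal for a single linear constraint, so the minimum cost is $4.30.

$4.30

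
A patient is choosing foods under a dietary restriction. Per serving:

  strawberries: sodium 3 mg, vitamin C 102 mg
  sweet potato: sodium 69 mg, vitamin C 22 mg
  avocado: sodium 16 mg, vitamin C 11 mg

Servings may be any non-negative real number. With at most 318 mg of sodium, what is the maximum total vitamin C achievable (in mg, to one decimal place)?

10812.0 mg

Vitamin C per mg sodium: strawberries 34, avocado 0.6875, sweet potato 0.3188.
With no serving limits, spend the whole sodium allowance on strawberries: 318 mg / 3 mg × 102 mg = 10812.0 mg.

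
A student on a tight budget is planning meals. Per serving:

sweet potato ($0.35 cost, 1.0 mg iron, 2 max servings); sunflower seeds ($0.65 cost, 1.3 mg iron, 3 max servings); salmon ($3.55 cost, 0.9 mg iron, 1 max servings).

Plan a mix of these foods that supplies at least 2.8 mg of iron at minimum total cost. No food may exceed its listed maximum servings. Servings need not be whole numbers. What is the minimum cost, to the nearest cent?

Cost per mg of iron: sweet potato $0.3500, sunflower seeds $0.5000, salmon $3.9444.
Take 2 servings of sweet potato: +2.0 mg iron for $0.70 (total $0.70, still need 0.8 mg).
Take 0.6154 servings of sunflower seeds: +0.8 mg iron for $0.40 (total $1.10, still need 0.0 mg).
Greedy by cheapest-per-mg is optimal for a single linear constraint, so the minimum cost is $1.10.

$1.10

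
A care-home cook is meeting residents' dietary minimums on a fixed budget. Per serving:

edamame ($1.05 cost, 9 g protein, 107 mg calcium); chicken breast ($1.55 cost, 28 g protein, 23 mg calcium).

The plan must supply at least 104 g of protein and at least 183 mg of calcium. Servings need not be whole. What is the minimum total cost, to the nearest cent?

edamame only: max(104/9, 183/107) = 11.56 servings → $12.13.
chicken breast only: max(104/28, 183/23) = 7.957 servings → $12.33.
edamame + chicken breast with both tight: 0.9796 servings and 3.399 servings → $6.30.
Cheapest feasible corner: $6.30.

$6.30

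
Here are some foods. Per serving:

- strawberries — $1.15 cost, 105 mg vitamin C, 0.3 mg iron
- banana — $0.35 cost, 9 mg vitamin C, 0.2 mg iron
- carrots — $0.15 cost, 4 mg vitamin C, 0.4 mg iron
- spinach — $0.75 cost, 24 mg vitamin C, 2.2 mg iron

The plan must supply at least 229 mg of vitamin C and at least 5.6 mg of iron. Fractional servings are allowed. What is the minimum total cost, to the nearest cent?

At the optimum either one food covers both requirements or two foods hit both targets exactly; no other combination can be cheaper.
strawberries only: max(229/105, 5.6/0.3) = 18.67 servings → $21.47.
banana only: max(229/9, 5.6/0.2) = 28 servings → $9.80.
carrots only: max(229/4, 5.6/0.4) = 57.25 servings → $8.59.
spinach only: max(229/24, 5.6/2.2) = 9.542 servings → $7.16.
strawberries + banana with both targets exact would need a negative amount; discard.
strawberries + carrots with both tight: 1.696 servings and 12.73 servings → $3.86.
strawberries + spinach with both tight: 1.651 servings and 2.32 servings → $3.64.
banana + carrots with both tight: 24.71 servings and 1.643 servings → $8.90.
banana + spinach with both tight: 24.63 servings and 0.3067 servings → $8.85.
carrots + spinach: the both-tight solution has a negative serving — not a feasible corner.
The minimum over all feasible corners is $3.64.

$3.64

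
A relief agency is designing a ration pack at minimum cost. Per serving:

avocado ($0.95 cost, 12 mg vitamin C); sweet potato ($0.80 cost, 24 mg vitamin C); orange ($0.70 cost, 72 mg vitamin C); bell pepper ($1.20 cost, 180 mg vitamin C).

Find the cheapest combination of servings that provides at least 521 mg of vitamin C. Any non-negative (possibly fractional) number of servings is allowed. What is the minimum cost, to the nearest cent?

Cost per mg of vitamin C: bell pepper $0.0067, orange $0.0097, sweet potato $0.0333, avocado $0.0792.
With no serving limits, use only bell pepper: 521 mg / 180 mg = 2.894 servings × $1.20 = $3.47.

$3.47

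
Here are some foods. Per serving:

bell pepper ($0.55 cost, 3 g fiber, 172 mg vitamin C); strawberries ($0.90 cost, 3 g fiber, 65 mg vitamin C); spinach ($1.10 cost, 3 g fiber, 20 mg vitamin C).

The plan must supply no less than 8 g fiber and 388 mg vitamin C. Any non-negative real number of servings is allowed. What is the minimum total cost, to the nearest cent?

$1.47

Check every corner: each single food scaled to meet both minima, and each pair solved so both constraints bind.
bell pepper only: max(8/3, 388/172) = 2.667 servings → $1.47.
strawberries only: max(8/3, 388/65) = 5.969 servings → $5.37.
spinach only: max(8/3, 388/20) = 19.4 servings → $21.34.
bell pepper + strawberries with both tight: 2.006 servings and 0.6604 servings → $1.70.
bell pepper + spinach with both tight: 2.202 servings and 0.4649 servings → $1.72.
strawberries + spinach: intersection lies outside the first quadrant.
The minimum over all feasible corners is $1.47.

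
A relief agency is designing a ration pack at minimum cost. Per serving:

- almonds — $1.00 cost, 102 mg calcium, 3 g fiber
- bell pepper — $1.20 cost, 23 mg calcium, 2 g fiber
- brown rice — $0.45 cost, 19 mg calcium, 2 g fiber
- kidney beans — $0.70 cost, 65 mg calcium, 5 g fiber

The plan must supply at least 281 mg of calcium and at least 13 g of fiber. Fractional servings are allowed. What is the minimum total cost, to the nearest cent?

$2.85

Minimising a linear cost over {calcium ≥ 281, fiber ≥ 13, servings ≥ 0} — the optimum is at a vertex, using one or two foods.
almonds only: max(281/102, 13/3) = 4.333 servings → $4.33.
bell pepper only: max(281/23, 13/2) = 12.22 servings → $14.66.
brown rice only: max(281/19, 13/2) = 14.79 servings → $6.66.
kidney beans only: max(281/65, 13/5) = 4.323 servings → $3.03.
almonds + bell pepper with both tight: 1.948 servings and 3.578 servings → $6.24.
almonds + brown rice with both tight: 2.143 servings and 3.286 servings → $3.62.
almonds + kidney beans with both tight: 1.778 servings and 1.533 servings → $2.85.
bell pepper + brown rice: the both-tight solution has a negative serving — not a feasible corner.
bell pepper + kidney beans with both targets exact would need a negative amount; discard.
brown rice + kidney beans: the both-tight solution has a negative serving — not a feasible corner.
Cheapest feasible corner: $2.85.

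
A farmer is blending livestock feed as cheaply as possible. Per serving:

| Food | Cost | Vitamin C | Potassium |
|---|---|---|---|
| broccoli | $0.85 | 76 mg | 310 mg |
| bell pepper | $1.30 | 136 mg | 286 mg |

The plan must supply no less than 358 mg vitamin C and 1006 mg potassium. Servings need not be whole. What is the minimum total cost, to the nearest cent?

$3.63

The cheapest plan sits at a corner of the feasible region — with two constraints it uses at most two foods.
broccoli only: max(358/76, 1006/310) = 4.711 servings → $4.00.
bell pepper only: max(358/136, 1006/286) = 3.517 servings → $4.57.
broccoli + bell pepper with both tight: 1.686 servings and 1.69 servings → $3.63.
Cheapest feasible corner: $3.63.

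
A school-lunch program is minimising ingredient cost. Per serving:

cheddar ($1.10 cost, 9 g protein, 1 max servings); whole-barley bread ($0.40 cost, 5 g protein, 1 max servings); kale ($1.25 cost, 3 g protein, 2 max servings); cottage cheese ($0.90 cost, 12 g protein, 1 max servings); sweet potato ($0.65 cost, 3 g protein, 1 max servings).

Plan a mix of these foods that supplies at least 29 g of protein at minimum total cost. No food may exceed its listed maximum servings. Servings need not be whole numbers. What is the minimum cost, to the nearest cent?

Cost per g of protein: cottage cheese $0.0750, whole-barley bread $0.0800, cheddar $0.1222, sweet potato $0.2167, kale $0.4167.
Take 1 serving of cottage cheese: +12.0 g protein for $0.90 (total $0.90, still need 17.0 g).
Take 1 serving of whole-barley bread: +5.0 g protein for $0.40 (total $1.30, still need 12.0 g).
Take 1 serving of cheddar: +9.0 g protein for $1.10 (total $2.40, still need 3.0 g).
Take 1 serving of sweet potato: +3.0 g protein for $0.65 (total $3.05, still need 0.0 g).
Filling from the cheapest source first is optimal under one linear minimum: $3.05.

$3.05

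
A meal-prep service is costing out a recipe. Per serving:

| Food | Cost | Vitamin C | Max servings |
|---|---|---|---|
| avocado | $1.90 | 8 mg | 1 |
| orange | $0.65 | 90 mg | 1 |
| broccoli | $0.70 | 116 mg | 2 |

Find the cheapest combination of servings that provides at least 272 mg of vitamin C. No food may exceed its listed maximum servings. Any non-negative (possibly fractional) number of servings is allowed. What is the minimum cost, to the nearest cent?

Cost per mg of vitamin C: broccoli $0.0060, orange $0.0072, avocado $0.2375.
Take 2 servings of broccoli: +232.0 mg vitamin C for $1.40 (total $1.40, still need 40.0 mg).
Take 0.4444 servings of orange: +40.0 mg vitamin C for $0.29 (total $1.69, still need 0.0 mg).
Greedy by cheapest-per-mg is optimal for a single linear constraint, so the minimum cost is $1.69.

$1.69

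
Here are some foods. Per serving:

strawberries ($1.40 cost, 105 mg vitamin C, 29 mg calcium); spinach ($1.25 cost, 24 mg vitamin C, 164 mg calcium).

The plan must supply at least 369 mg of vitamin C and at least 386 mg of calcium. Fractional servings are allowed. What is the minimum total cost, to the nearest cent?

For a min-cost LP with two ≥-constraints, a basic feasible solution has at most two positive variables.
strawberries only: max(369/105, 386/29) = 13.31 servings → $18.63.
spinach only: max(369/24, 386/164) = 15.38 servings → $19.22.
strawberries + spinach with both tight: 3.102 servings and 1.805 servings → $6.60.
Cheapest feasible corner: $6.60.

$6.60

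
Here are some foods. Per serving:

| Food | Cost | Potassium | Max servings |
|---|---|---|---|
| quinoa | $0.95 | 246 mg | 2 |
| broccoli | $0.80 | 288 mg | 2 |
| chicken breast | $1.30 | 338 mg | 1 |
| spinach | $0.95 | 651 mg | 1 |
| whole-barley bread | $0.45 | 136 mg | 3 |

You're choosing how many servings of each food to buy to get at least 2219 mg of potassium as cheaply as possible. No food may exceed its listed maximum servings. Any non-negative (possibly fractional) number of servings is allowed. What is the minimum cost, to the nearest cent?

$6.15

Cost per mg of potassium: spinach $0.0015, broccoli $0.0028, whole-barley bread $0.0033, chicken breast $0.0038, quinoa $0.0039.
Take 1 serving of spinach: +651.0 mg potassium for $0.95 (total $0.95, still need 1568.0 mg).
Take 2 servings of broccoli: +576.0 mg potassium for $1.60 (total $2.55, still need 992.0 mg).
Take 3 servings of whole-barley bread: +408.0 mg potassium for $1.35 (total $3.90, still need 584.0 mg).
Take 1 serving of chicken breast: +338.0 mg potassium for $1.30 (total $5.20, still need 246.0 mg).
Take 1 serving of quinoa: +246.0 mg potassium for $0.95 (total $6.15, still need 0.0 mg).
Greedy by cheapest-per-mg is optimal for a single linear constraint, so the minimum cost is $6.15.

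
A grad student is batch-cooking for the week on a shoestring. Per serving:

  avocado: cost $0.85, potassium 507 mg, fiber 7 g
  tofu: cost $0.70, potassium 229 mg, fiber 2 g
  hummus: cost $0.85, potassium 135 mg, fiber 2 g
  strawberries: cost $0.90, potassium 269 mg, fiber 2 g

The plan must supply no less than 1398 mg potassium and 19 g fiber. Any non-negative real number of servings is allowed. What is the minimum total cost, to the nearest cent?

With two linear requirements the optimum uses one or two foods; enumerate the corners.
avocado only: max(1398/507, 19/7) = 2.757 servings → $2.34.
tofu only: max(1398/229, 19/2) = 9.5 servings → $6.65.
hummus only: max(1398/135, 19/2) = 10.36 servings → $8.80.
strawberries only: max(1398/269, 19/2) = 9.5 servings → $8.55.
avocado + tofu with both tight: 2.64 servings and 0.2598 servings → $2.43.
avocado + hummus: intersection lies outside the first quadrant.
avocado + strawberries with both tight: 2.664 servings and 0.1761 servings → $2.42.
tofu + hummus with both tight: 1.229 servings and 8.271 servings → $7.89.
tofu + strawberries: intersection lies outside the first quadrant.
hummus + strawberries with both tight: 8.638 servings and 0.8619 servings → $8.12.
Cheapest feasible corner: $2.34.

$2.34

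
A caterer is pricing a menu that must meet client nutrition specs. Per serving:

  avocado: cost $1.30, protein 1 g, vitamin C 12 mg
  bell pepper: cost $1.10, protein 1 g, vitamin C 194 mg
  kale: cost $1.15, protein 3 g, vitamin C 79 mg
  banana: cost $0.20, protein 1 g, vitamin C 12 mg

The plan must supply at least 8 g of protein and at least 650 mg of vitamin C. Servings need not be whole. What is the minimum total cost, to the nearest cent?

Minimising a linear cost over {protein ≥ 8, vitamin C ≥ 650, servings ≥ 0} — the optimum is at a vertex, using one or two foods.
avocado only: max(8/1, 650/12) = 54.17 servings → $70.42.
bell pepper only: max(8/1, 650/194) = 8 servings → $8.80.
kale only: max(8/3, 650/79) = 8.228 servings → $9.46.
banana only: max(8/1, 650/12) = 54.17 servings → $10.83.
avocado + bell pepper with both tight: 4.956 servings and 3.044 servings → $9.79.
avocado + kale: intersection lies outside the first quadrant.
avocado + banana (both tight): parallel constraints — no distinct corner.
bell pepper + kale with both tight: 2.62 servings and 1.793 servings → $4.94.
bell pepper + banana with both tight: 3.044 servings and 4.956 servings → $4.34.
kale + banana with both targets exact would need a negative amount; discard.
So the least-cost plan costs $4.34.

$4.34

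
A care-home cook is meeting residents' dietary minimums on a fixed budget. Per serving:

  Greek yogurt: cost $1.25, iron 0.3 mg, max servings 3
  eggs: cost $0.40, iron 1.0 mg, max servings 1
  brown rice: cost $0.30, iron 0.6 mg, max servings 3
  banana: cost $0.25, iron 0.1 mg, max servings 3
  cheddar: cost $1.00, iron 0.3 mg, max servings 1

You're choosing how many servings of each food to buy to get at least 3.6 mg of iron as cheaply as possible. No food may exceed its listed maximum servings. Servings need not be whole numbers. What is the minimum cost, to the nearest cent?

$3.88

Cost per mg of iron: eggs $0.4000, brown rice $0.5000, banana $2.5000, cheddar $3.3333, Greek yogurt $4.1667.
Take 1 serving of eggs: +1.0 mg iron for $0.40 (total $0.40, still need 2.6 mg).
Take 3 servings of brown rice: +1.8 mg iron for $0.90 (total $1.30, still need 0.8 mg).
Take 3 servings of banana: +0.3 mg iron for $0.75 (total $2.05, still need 0.5 mg).
Take 1 serving of cheddar: +0.3 mg iron for $1.00 (total $3.05, still need 0.2 mg).
Take 0.6667 servings of Greek yogurt: +0.2 mg iron for $0.83 (total $3.88, still need 0.0 mg).
Greedy by cheapest-per-mg is optimal for a single linear constraint, so the minimum cost is $3.88.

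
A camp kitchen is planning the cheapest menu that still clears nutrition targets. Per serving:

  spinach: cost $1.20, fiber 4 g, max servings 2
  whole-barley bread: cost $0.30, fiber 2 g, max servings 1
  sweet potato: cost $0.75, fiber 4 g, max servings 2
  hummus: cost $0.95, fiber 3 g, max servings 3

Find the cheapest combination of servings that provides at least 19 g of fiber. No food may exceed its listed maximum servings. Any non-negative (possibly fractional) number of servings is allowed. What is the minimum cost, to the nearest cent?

Cost per g of fiber: whole-barley bread $0.1500, sweet potato $0.1875, spinach $0.3000, hummus $0.3167.
Take 1 serving of whole-barley bread: +2.0 g fiber for $0.30 (total $0.30, still need 17.0 g).
Take 2 servings of sweet potato: +8.0 g fiber for $1.50 (total $1.80, still need 9.0 g).
Take 2 servings of spinach: +8.0 g fiber for $2.40 (total $4.20, still need 1.0 g).
Take 0.3333 servings of hummus: +1.0 g fiber for $0.32 (total $4.52, still need 0.0 g).
Filling from the cheapest source first is optimal under one linear minimum: $4.52.

$4.52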